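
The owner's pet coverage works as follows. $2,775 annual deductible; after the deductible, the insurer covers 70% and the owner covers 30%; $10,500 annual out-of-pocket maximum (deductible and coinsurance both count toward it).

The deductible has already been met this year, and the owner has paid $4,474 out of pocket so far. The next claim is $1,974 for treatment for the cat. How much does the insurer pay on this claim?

$1,381.80

With the deductible met, the entire $1,974 is subject to coinsurance.
30% of $1,974 = $592.20 falls to the owner.
Cumulative spending $4,474 + $592.20 = $5,066.20 stays under the $10,500 maximum.
The insurer covers the remainder: $1,974 − $592.20 = $1,381.80.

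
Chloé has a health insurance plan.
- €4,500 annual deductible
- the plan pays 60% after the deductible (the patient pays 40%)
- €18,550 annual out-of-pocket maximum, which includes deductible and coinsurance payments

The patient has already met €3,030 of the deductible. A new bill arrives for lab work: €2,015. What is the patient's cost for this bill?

Deductible still to meet: €4,500 − €3,030 = €1,470.
That leaves €2,015 − €1,470 = €545 for coinsurance.
Patient's 40% share of €545 is €218.
Patient responsibility before any cap: €1,470 + €218 = €1,688.
Cumulative spending €3,030 + €1,688 = €4,718 stays under the €18,550 maximum.

€1,688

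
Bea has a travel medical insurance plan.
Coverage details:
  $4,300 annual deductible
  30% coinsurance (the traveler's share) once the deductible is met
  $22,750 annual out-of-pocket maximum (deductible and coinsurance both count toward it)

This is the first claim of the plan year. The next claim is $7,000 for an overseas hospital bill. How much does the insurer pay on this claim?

$1,890

Deductible not yet touched, so the first $4,300 of the bill goes to the deductible.
After the $4,300 deductible portion, $7,000 − $4,300 = $2,700 is subject to coinsurance.
30% of $2,700 = $810 falls to the traveler.
So the traveler owes $4,300 + $810 = $5,110 before any cap.
Total out-of-pocket so far would be $0 + $5,110 = $5,110, below the $22,750 cap — no reduction.
The insurer covers the remainder: $7,000 − $5,110 = $1,890.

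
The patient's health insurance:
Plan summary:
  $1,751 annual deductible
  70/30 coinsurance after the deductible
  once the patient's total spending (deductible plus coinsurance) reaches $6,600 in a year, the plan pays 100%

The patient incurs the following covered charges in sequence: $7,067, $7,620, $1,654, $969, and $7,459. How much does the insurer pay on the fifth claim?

#1 ($7,067): $1,751 to deductible, leaving $5,316; 30% of $5,316 = $1,594.80. Cost to patient: $3,345.80. OOP to date $3,345.80. Insurer: $7,067 − $3,345.80 = $3,721.20.
#2 ($7,620): deductible met; 30% of $7,620 = $2,286. Patient pays $2,286; OOP now $5,631.80. Plan pays $7,620 − $2,286 = $5,334.
#3 ($1,654): deductible already satisfied, so patient's share is 30% × $1,654 = $496.20. Cost to patient: $496.20. OOP to date $6,128. Insurer: $1,654 − $496.20 = $1,157.80.
#4 ($969): deductible already satisfied, so patient's share is 30% × $969 = $290.70. Cost to patient: $290.70. OOP to date $6,418.70. Plan pays $969 − $290.70 = $678.30.
#5 ($7,459): deductible met; 30% of $7,459 = $2,237.70. OOP would hit $8,656.40 > $6,600, so the cap limits the patient to $6,600 − $6,418.70 = $181.30. Insurer: $7,459 − $181.30 = $7,277.70.

$7,277.70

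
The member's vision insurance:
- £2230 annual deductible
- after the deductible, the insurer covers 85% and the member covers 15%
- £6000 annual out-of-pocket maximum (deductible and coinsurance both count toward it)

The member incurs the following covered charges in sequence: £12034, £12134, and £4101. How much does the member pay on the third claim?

£479.30

Claim 1 — £12034: £2230 finishes the deductible; £9804 goes to coinsurance; 15% of £9804 = £1470.60. Member pays £3700.60; OOP now £3700.60.
Claim 2 — £12134: deductible already satisfied, so member's share is 15% × £12134 = £1820.10. Member pays £1820.10; OOP now £5520.70.
Claim 3 — £4101: 15% coinsurance on £4101 = £615.15. That would push OOP to £6135.85, over the £6000 cap, so member pays £6000 − £5520.70 = £479.30.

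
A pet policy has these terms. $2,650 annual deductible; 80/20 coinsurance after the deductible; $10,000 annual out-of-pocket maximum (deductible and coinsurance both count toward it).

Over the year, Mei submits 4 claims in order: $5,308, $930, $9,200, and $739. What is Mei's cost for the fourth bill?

$147.80

Claim 1 — $5,308: deductible takes $2,650, $2,658 remains; owner's 20% is $531.60. Owner pays $3,181.60; OOP now $3,181.60.
Claim 2 — $930: 20% coinsurance on $930 = $186. Owner pays $186; OOP now $3,367.60.
Claim 3 — $9,200: deductible already satisfied, so owner's share is 20% × $9,200 = $1,840. Owner owes $1,840 (running OOP $5,207.60).
Claim 4 — $739: 20% coinsurance on $739 = $147.80. Owner owes $147.80 (running OOP $5,355.40).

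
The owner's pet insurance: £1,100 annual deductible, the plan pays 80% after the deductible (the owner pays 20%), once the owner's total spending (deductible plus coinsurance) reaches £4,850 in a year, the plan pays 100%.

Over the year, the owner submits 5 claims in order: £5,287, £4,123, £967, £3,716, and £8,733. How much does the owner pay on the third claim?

£193.40

Claim 1 — £5,287: £1,100 finishes the deductible; £4,187 goes to coinsurance; 20% of £4,187 = £837.40. Cost to owner: £1,937.40. OOP to date £1,937.40.
Claim 2 — £4,123: deductible already satisfied, so owner's share is 20% × £4,123 = £824.60. Owner pays £824.60; OOP now £2,762.
Claim 3 — £967: deductible already satisfied, so owner's share is 20% × £967 = £193.40. Owner owes £193.40 (running OOP £2,955.40).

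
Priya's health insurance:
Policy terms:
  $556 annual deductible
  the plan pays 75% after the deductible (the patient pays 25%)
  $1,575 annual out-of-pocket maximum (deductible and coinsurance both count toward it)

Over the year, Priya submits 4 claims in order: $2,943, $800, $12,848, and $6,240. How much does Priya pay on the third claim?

#1 ($2,943): $556 to deductible, leaving $2,387; coinsurance $2,387 × 25% = $596.75. Patient owes $1,152.75 (running OOP $1,152.75).
#2 ($800): 25% coinsurance on $800 = $200. Patient owes $200 (running OOP $1,352.75).
#3 ($12,848): deductible met; 25% of $12,848 = $3,212. That would push OOP to $4,564.75, over the $1,575 cap, so patient pays $1,575 − $1,352.75 = $222.25.

$222.25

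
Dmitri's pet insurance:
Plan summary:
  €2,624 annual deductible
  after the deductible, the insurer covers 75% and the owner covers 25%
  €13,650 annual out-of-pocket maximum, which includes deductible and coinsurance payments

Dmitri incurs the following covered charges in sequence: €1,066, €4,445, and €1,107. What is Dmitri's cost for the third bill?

Bill 1, €1,066: entire amount goes to the deductible. Cost to owner: €1,066. OOP to date €1,066.
Bill 2, €4,445: €1,558 to deductible, leaving €2,887; coinsurance €2,887 × 25% = €721.75. Cost to owner: €2,279.75. OOP to date €3,345.75.
Bill 3, €1,107: 25% coinsurance on €1,107 = €276.75. Cost to owner: €276.75. OOP to date €3,622.50.

€276.75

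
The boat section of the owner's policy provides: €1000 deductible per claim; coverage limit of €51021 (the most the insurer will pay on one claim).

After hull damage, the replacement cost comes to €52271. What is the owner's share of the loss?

After the deductible, €52271 − €1000 = €51271 remains.
€51271 exceeds the €51021 limit, so the insurer pays the limit: €51021.
The owner bears the rest of the original loss: €52271 − €51021 = €1250.

€1250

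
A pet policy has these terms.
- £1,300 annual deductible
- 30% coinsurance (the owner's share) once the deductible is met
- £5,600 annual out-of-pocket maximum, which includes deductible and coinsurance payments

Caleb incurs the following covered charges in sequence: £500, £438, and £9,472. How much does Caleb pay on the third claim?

Bill 1, £500: entire amount goes to the deductible. Owner owes £500 (running OOP £500).
Bill 2, £438: fully absorbed by the deductible. Owner owes £438 (running OOP £938).
Bill 3, £9,472: £362 finishes the deductible; £9,110 goes to coinsurance; owner's 30% is £2,733. Cost to owner: £3,095. OOP to date £4,033.

£3,095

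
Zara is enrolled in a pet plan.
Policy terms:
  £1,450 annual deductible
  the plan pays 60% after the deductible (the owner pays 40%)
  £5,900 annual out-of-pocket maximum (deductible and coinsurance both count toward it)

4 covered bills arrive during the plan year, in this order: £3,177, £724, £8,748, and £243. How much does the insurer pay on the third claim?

£5,278.40

#1 (£3,177): deductible takes £1,450, £1,727 remains; 40% of £1,727 = £690.80. Owner pays £2,140.80; OOP now £2,140.80. Plan pays £3,177 − £2,140.80 = £1,036.20.
#2 (£724): deductible met; 40% of £724 = £289.60. Owner owes £289.60 (running OOP £2,430.40). Plan pays £724 − £289.60 = £434.40.
#3 (£8,748): deductible already satisfied, so owner's share is 40% × £8,748 = £3,499.20. That would push OOP to £5,929.60, over the £5,900 cap, so owner pays £5,900 − £2,430.40 = £3,469.60. Plan pays £8,748 − £3,469.60 = £5,278.40.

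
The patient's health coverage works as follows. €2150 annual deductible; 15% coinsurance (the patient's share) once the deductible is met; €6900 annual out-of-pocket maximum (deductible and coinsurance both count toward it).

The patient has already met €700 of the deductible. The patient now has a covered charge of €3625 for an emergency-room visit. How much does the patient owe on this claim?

Remaining deductible: €2150 − €700 = €1450.
After the €1450 deductible portion, €3625 − €1450 = €2175 is subject to coinsurance.
Coinsurance: €2175 × 15% = €326.25.
So the patient owes €1450 + €326.25 = €1776.25 before any cap.
Cumulative spending €700 + €1776.25 = €2476.25 stays under the €6900 maximum.

€1776.25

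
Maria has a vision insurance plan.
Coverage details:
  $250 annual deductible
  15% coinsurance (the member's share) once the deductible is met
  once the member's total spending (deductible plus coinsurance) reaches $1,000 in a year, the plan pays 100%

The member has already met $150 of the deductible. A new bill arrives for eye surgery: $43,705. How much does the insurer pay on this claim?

$150 of the $250 deductible is already met, leaving $100.
After the $100 deductible portion, $43,705 − $100 = $43,605 is subject to coinsurance.
Coinsurance: $43,605 × 15% = $6,540.75.
Member responsibility before any cap: $100 + $6,540.75 = $6,640.75.
Year-to-date out-of-pocket would reach $150 + $6,640.75 = $6,790.75, above the $1,000 maximum, so the member pays only $1,000 − $150 = $850.
The plan picks up $43,705 − $850 = $42,855.

$42,855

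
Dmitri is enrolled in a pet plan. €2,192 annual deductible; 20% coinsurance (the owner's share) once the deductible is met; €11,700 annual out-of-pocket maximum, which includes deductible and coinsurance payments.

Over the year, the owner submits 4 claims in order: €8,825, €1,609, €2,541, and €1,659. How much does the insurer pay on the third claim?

€2,032.80

Claim 1 (€8,825): deductible takes €2,192, €6,633 remains; coinsurance €6,633 × 20% = €1,326.60. Cost to owner: €3,518.60. OOP to date €3,518.60. Plan pays €8,825 − €3,518.60 = €5,306.40.
Claim 2 (€1,609): 20% coinsurance on €1,609 = €321.80. Owner owes €321.80 (running OOP €3,840.40). Plan pays €1,609 − €321.80 = €1,287.20.
Claim 3 (€2,541): deductible already satisfied, so owner's share is 20% × €2,541 = €508.20. Owner owes €508.20 (running OOP €4,348.60). Plan pays €2,541 − €508.20 = €2,032.80.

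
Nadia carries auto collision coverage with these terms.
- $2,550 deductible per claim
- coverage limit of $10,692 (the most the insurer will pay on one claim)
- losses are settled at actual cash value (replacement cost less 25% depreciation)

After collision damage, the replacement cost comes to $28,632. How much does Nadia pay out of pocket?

Depreciate 25%: the covered value is $28,632 × 0.75 = $21,474.
After the deductible, $21,474 − $2,550 = $18,924 remains.
Since $18,924 > $10,692, the payout is capped at $10,692.
Out of pocket: $28,632 − $10,692 = $17,940.

$17,940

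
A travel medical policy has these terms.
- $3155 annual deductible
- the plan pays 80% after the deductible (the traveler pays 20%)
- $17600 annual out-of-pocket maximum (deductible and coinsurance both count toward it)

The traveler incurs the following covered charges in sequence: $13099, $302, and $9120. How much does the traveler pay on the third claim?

#1 ($13099): $3155 to deductible, leaving $9944; coinsurance $9944 × 20% = $1988.80. Traveler pays $5143.80; OOP now $5143.80.
#2 ($302): deductible already satisfied, so traveler's share is 20% × $302 = $60.40. Traveler pays $60.40; OOP now $5204.20.
#3 ($9120): deductible met; 20% of $9120 = $1824. Traveler owes $1824 (running OOP $7028.20).

$1824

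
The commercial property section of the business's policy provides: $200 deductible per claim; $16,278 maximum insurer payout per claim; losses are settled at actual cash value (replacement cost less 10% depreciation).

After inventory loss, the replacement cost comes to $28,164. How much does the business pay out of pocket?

At 10% depreciation, ACV = $28,164 − $2,816.40 = $25,347.60.
Subtract the deductible: $25,347.60 − $200 = $25,147.60.
$25,147.60 exceeds the $16,278 limit, so the insurer pays the limit: $16,278.
Business's share is the uncovered remainder: $28,164 − $16,278 = $11,886.

$11,886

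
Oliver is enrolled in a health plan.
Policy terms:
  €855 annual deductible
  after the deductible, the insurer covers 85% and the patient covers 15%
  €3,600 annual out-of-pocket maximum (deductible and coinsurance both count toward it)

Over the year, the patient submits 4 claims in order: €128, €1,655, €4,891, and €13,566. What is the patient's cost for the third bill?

Claim 1 — €128: fully absorbed by the deductible. Patient pays €128; OOP now €128.
Claim 2 — €1,655: €727 finishes the deductible; €928 goes to coinsurance; patient's 15% is €139.20. Patient pays €866.20; OOP now €994.20.
Claim 3 — €4,891: 15% coinsurance on €4,891 = €733.65. Patient pays €733.65; OOP now €1,727.85.

€733.65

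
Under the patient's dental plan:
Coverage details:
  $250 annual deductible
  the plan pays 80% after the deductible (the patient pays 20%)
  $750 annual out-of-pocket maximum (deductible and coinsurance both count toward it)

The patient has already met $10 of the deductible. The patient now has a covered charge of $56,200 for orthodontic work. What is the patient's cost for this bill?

Deductible still to meet: $250 − $10 = $240.
That leaves $56,200 − $240 = $55,960 for coinsurance.
Coinsurance: $55,960 × 20% = $11,192.
Patient responsibility before any cap: $240 + $11,192 = $11,432.
That would bring total out-of-pocket to $11,442, past the $750 cap. The patient is capped at $750 − $10 = $740 on this claim.

$740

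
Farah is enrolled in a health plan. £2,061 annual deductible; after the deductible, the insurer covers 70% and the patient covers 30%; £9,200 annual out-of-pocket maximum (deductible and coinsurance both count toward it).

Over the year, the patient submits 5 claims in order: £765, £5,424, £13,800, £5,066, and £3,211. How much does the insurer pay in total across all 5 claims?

£19,066

Bill 1, £765: entire amount goes to the deductible. Patient pays £765; OOP now £765. Insurer: £765 − £765 = £0.
Bill 2, £5,424: £1,296 finishes the deductible; £4,128 goes to coinsurance; coinsurance £4,128 × 30% = £1,238.40. Cost to patient: £2,534.40. OOP to date £3,299.40. Plan pays £5,424 − £2,534.40 = £2,889.60.
Bill 3, £13,800: deductible already satisfied, so patient's share is 30% × £13,800 = £4,140. Cost to patient: £4,140. OOP to date £7,439.40. Plan pays £13,800 − £4,140 = £9,660.
Bill 4, £5,066: 30% coinsurance on £5,066 = £1,519.80. Cost to patient: £1,519.80. OOP to date £8,959.20. Plan pays £5,066 − £1,519.80 = £3,546.20.
Bill 5, £3,211: 30% coinsurance on £3,211 = £963.30. OOP would hit £9,922.50 > £9,200, so the cap limits the patient to £9,200 − £8,959.20 = £240.80. Insurer: £3,211 − £240.80 = £2,970.20.
Insurer total = bills − patient's total = £28,266 − £9,200 = £19,066.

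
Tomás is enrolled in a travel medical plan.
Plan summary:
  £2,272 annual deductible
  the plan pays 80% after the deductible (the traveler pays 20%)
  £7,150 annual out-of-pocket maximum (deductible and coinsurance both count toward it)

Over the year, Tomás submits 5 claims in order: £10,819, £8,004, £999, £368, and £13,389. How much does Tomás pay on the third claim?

£199.80

Claim 1 — £10,819: £2,272 to deductible, leaving £8,547; 20% of £8,547 = £1,709.40. Traveler pays £3,981.40; OOP now £3,981.40.
Claim 2 — £8,004: deductible already satisfied, so traveler's share is 20% × £8,004 = £1,600.80. Cost to traveler: £1,600.80. OOP to date £5,582.20.
Claim 3 — £999: deductible already satisfied, so traveler's share is 20% × £999 = £199.80. Traveler owes £199.80 (running OOP £5,782).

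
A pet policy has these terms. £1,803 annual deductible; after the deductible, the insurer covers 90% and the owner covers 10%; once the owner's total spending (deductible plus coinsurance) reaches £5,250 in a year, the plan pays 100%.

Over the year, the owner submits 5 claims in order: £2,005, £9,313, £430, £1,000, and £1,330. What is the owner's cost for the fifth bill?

#1 (£2,005): deductible takes £1,803, £202 remains; coinsurance £202 × 10% = £20.20. Cost to owner: £1,823.20. OOP to date £1,823.20.
#2 (£9,313): deductible met; 10% of £9,313 = £931.30. Owner pays £931.30; OOP now £2,754.50.
#3 (£430): deductible met; 10% of £430 = £43. Cost to owner: £43. OOP to date £2,797.50.
#4 (£1,000): deductible already satisfied, so owner's share is 10% × £1,000 = £100. Cost to owner: £100. OOP to date £2,897.50.
#5 (£1,330): deductible met; 10% of £1,330 = £133. Owner pays £133; OOP now £3,030.50.

£133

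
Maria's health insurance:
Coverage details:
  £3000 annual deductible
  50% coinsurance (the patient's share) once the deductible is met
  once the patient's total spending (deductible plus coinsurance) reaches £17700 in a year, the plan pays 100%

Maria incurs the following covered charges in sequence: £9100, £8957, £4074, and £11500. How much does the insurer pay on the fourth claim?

Claim 1 (£9100): £3000 to deductible, leaving £6100; patient's 50% is £3050. Patient pays £6050; OOP now £6050. Plan pays £9100 − £6050 = £3050.
Claim 2 (£8957): deductible already satisfied, so patient's share is 50% × £8957 = £4478.50. Cost to patient: £4478.50. OOP to date £10528.50. Plan pays £8957 − £4478.50 = £4478.50.
Claim 3 (£4074): deductible already satisfied, so patient's share is 50% × £4074 = £2037. Patient owes £2037 (running OOP £12565.50). Insurer: £4074 − £2037 = £2037.
Claim 4 (£11500): 50% coinsurance on £11500 = £5750. OOP would hit £18315.50 > £17700, so the cap limits the patient to £17700 − £12565.50 = £5134.50. Plan pays £11500 − £5134.50 = £6365.50.

£6365.50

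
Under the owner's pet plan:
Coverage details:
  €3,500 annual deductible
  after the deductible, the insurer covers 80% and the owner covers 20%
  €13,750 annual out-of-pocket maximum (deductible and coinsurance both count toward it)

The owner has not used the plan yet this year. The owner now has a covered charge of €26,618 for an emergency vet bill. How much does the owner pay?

Deductible not yet touched, so the first €3,500 of the bill goes to the deductible.
That leaves €26,618 − €3,500 = €23,118 for coinsurance.
Owner's 20% share of €23,118 is €4,623.60.
Owner responsibility before any cap: €3,500 + €4,623.60 = €8,123.60.
Cumulative spending €0 + €8,123.60 = €8,123.60 stays under the €13,750 maximum.

€8,123.60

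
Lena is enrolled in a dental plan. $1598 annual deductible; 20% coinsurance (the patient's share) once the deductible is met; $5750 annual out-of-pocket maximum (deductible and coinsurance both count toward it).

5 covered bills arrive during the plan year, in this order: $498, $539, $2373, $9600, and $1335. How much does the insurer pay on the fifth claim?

$1068

Bill 1, $498: all of it applies to the deductible. Patient owes $498 (running OOP $498). Plan pays $498 − $498 = $0.
Bill 2, $539: fully absorbed by the deductible. Cost to patient: $539. OOP to date $1037. Plan pays $539 − $539 = $0.
Bill 3, $2373: deductible takes $561, $1812 remains; 20% of $1812 = $362.40. Patient owes $923.40 (running OOP $1960.40). Plan pays $2373 − $923.40 = $1449.60.
Bill 4, $9600: 20% coinsurance on $9600 = $1920. Patient pays $1920; OOP now $3880.40. Plan pays $9600 − $1920 = $7680.
Bill 5, $1335: deductible met; 20% of $1335 = $267. Patient owes $267 (running OOP $4147.40). Insurer: $1335 − $267 = $1068.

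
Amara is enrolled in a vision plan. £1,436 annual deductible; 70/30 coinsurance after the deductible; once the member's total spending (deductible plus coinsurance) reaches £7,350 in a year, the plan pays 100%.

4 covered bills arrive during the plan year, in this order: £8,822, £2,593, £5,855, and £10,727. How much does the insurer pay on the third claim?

£4,098.50

Claim 1 — £8,822: deductible takes £1,436, £7,386 remains; 30% of £7,386 = £2,215.80. Cost to member: £3,651.80. OOP to date £3,651.80. Plan pays £8,822 − £3,651.80 = £5,170.20.
Claim 2 — £2,593: deductible already satisfied, so member's share is 30% × £2,593 = £777.90. Member pays £777.90; OOP now £4,429.70. Plan pays £2,593 − £777.90 = £1,815.10.
Claim 3 — £5,855: deductible already satisfied, so member's share is 30% × £5,855 = £1,756.50. Cost to member: £1,756.50. OOP to date £6,186.20. Plan pays £5,855 − £1,756.50 = £4,098.50.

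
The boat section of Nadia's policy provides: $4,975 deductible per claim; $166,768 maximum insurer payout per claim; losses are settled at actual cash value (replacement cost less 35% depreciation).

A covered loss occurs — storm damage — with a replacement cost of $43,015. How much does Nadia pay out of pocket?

$20,030.25

At 35% depreciation, ACV = $43,015 − $15,055.25 = $27,959.75.
After the deductible, $27,959.75 − $4,975 = $22,984.75 remains.
That's under the $166,768 cap, so the insurer reimburses the full $22,984.75.
The owner bears the rest of the original loss: $43,015 − $22,984.75 = $20,030.25.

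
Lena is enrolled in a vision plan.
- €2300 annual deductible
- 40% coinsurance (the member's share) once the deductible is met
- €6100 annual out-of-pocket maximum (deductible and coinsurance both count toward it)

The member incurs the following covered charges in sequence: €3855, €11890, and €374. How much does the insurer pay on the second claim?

€8712

#1 (€3855): €2300 to deductible, leaving €1555; member's 40% is €622. Cost to member: €2922. OOP to date €2922. Plan pays €3855 − €2922 = €933.
#2 (€11890): deductible met; 40% of €11890 = €4756. That would push OOP to €7678, over the €6100 cap, so member pays €6100 − €2922 = €3178. Plan pays €11890 − €3178 = €8712.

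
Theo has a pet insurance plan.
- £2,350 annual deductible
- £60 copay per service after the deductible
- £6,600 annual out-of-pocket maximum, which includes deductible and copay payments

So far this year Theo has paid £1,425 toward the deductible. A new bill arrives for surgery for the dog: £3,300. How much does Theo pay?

Remaining deductible: £2,350 − £1,425 = £925.
The remaining £2,375 (= £3,300 − £925) moves to the copay.
Copay on this service: £60.
So the owner owes £925 + £60 = £985 before any cap.
Year-to-date out-of-pocket becomes £1,425 + £985 = £2,410, still under the £6,600 maximum, so no cap applies.

£985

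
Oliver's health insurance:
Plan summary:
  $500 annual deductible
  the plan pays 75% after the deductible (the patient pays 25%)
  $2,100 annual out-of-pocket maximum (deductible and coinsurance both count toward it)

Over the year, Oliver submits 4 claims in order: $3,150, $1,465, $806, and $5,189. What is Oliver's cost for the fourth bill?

$369.75

Claim 1 ($3,150): $500 finishes the deductible; $2,650 goes to coinsurance; coinsurance $2,650 × 25% = $662.50. Patient owes $1,162.50 (running OOP $1,162.50).
Claim 2 ($1,465): deductible met; 25% of $1,465 = $366.25. Cost to patient: $366.25. OOP to date $1,528.75.
Claim 3 ($806): deductible already satisfied, so patient's share is 25% × $806 = $201.50. Patient pays $201.50; OOP now $1,730.25.
Claim 4 ($5,189): 25% coinsurance on $5,189 = $1,297.25. OOP would hit $3,027.50 > $2,100, so the cap limits the patient to $2,100 − $1,730.25 = $369.75.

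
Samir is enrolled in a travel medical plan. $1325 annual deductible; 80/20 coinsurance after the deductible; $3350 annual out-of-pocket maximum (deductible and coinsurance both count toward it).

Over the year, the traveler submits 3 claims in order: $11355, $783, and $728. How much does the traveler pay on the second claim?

Claim 1 — $11355: deductible takes $1325, $10030 remains; 20% of $10030 = $2006. Cost to traveler: $3331. OOP to date $3331.
Claim 2 — $783: deductible already satisfied, so traveler's share is 20% × $783 = $156.60. That would push OOP to $3487.60, over the $3350 cap, so traveler pays $3350 − $3331 = $19.

$19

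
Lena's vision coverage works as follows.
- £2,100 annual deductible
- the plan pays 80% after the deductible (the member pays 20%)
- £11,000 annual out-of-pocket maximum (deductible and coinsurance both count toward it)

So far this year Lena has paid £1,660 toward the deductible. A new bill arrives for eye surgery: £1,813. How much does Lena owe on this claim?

£714.60

£1,660 of the £2,100 deductible is already met, leaving £440.
That leaves £1,813 − £440 = £1,373 for coinsurance.
20% of £1,373 = £274.60 falls to the member.
That puts the member's cost at £440 + £274.60 = £714.60 before any cap.
Cumulative spending £1,660 + £714.60 = £2,374.60 stays under the £11,000 maximum.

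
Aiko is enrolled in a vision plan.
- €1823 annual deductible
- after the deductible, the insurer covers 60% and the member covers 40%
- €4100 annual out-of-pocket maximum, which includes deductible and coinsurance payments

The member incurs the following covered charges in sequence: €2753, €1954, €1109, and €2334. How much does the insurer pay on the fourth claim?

Bill 1, €2753: €1823 to deductible, leaving €930; 40% of €930 = €372. Member pays €2195; OOP now €2195. Plan pays €2753 − €2195 = €558.
Bill 2, €1954: deductible already satisfied, so member's share is 40% × €1954 = €781.60. Member pays €781.60; OOP now €2976.60. Insurer: €1954 − €781.60 = €1172.40.
Bill 3, €1109: deductible already satisfied, so member's share is 40% × €1109 = €443.60. Member owes €443.60 (running OOP €3420.20). Plan pays €1109 − €443.60 = €665.40.
Bill 4, €2334: 40% coinsurance on €2334 = €933.60. Adding that to €3420.20 gives €4353.80, past the €4100 cap; member pays only €4100 − €3420.20 = €679.80. Insurer: €2334 − €679.80 = €1654.20.

€1654.20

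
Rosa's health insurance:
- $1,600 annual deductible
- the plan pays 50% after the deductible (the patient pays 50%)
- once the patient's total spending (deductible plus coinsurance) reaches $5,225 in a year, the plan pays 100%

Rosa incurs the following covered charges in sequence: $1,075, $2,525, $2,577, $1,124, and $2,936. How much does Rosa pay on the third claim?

#1 ($1,075): fully absorbed by the deductible. Patient pays $1,075; OOP now $1,075.
#2 ($2,525): deductible takes $525, $2,000 remains; 50% of $2,000 = $1,000. Patient pays $1,525; OOP now $2,600.
#3 ($2,577): deductible already satisfied, so patient's share is 50% × $2,577 = $1,288.50. Cost to patient: $1,288.50. OOP to date $3,888.50.

$1,288.50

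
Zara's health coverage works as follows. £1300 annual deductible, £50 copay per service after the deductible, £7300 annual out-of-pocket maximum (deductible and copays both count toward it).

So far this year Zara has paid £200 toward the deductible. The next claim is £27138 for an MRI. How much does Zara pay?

£1150

Remaining deductible: £1300 − £200 = £1100.
After the £1100 deductible portion, £27138 − £1100 = £26038 is subject to the copay.
Copay on this service: £50.
That puts the patient's cost at £1100 + £50 = £1150 before any cap.
Year-to-date out-of-pocket becomes £200 + £1150 = £1350, still under the £7300 maximum, so no cap applies.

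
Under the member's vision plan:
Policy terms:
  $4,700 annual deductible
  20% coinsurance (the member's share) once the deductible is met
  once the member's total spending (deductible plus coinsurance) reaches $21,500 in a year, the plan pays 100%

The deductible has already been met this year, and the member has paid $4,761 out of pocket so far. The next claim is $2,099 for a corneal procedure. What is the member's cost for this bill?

$419.80

With the deductible met, the entire $2,099 is subject to coinsurance.
Member's 20% share of $2,099 is $419.80.
Total out-of-pocket so far would be $4,761 + $419.80 = $5,180.80, below the $21,500 cap — no reduction.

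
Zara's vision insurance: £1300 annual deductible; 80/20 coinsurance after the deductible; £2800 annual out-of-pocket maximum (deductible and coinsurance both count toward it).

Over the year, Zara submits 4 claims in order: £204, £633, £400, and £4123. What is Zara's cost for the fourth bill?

Claim 1 (£204): all of it applies to the deductible. Cost to member: £204. OOP to date £204.
Claim 2 (£633): entire amount goes to the deductible. Member pays £633; OOP now £837.
Claim 3 (£400): entire amount goes to the deductible. Member pays £400; OOP now £1237.
Claim 4 (£4123): deductible takes £63, £4060 remains; member's 20% is £812. Member pays £875; OOP now £2112.

£875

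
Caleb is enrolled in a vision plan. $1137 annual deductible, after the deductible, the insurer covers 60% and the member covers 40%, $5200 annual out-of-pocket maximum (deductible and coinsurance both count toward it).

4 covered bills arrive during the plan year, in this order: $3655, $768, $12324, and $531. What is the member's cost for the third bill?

$2748.60

Claim 1 ($3655): $1137 finishes the deductible; $2518 goes to coinsurance; coinsurance $2518 × 40% = $1007.20. Member pays $2144.20; OOP now $2144.20.
Claim 2 ($768): 40% coinsurance on $768 = $307.20. Member pays $307.20; OOP now $2451.40.
Claim 3 ($12324): 40% coinsurance on $12324 = $4929.60. Adding that to $2451.40 gives $7381, past the $5200 cap; member pays only $5200 − $2451.40 = $2748.60.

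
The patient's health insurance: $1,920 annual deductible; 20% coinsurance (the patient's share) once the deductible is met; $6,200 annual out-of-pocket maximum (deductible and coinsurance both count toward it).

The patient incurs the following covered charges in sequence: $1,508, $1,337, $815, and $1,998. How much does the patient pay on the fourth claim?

$399.60

Bill 1, $1,508: all of it applies to the deductible. Cost to patient: $1,508. OOP to date $1,508.
Bill 2, $1,337: deductible takes $412, $925 remains; coinsurance $925 × 20% = $185. Patient owes $597 (running OOP $2,105).
Bill 3, $815: deductible already satisfied, so patient's share is 20% × $815 = $163. Patient pays $163; OOP now $2,268.
Bill 4, $1,998: 20% coinsurance on $1,998 = $399.60. Patient owes $399.60 (running OOP $2,667.60).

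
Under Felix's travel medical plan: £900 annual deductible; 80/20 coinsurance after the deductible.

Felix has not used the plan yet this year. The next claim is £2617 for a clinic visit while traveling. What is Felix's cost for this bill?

Deductible not yet touched, so the first £900 of the bill goes to the deductible.
That leaves £2617 − £900 = £1717 for coinsurance.
Traveler's 20% share of £1717 is £343.40.
So the traveler owes £900 + £343.40 = £1243.40.

£1243.40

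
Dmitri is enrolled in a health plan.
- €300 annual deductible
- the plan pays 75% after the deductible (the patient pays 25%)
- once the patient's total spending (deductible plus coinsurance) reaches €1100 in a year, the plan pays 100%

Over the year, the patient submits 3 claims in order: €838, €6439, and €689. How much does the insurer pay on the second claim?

€5773.50

Bill 1, €838: €300 to deductible, leaving €538; patient's 25% is €134.50. Patient pays €434.50; OOP now €434.50. Plan pays €838 − €434.50 = €403.50.
Bill 2, €6439: deductible already satisfied, so patient's share is 25% × €6439 = €1609.75. That would push OOP to €2044.25, over the €1100 cap, so patient pays €1100 − €434.50 = €665.50. Insurer: €6439 − €665.50 = €5773.50.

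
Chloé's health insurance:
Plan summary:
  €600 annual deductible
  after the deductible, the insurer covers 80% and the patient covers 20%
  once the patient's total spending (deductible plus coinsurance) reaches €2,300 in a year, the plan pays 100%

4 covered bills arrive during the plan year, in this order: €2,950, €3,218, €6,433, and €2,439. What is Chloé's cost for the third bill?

€586.40

#1 (€2,950): deductible takes €600, €2,350 remains; patient's 20% is €470. Cost to patient: €1,070. OOP to date €1,070.
#2 (€3,218): deductible already satisfied, so patient's share is 20% × €3,218 = €643.60. Patient pays €643.60; OOP now €1,713.60.
#3 (€6,433): deductible met; 20% of €6,433 = €1,286.60. OOP would hit €3,000.20 > €2,300, so the cap limits the patient to €2,300 − €1,713.60 = €586.40.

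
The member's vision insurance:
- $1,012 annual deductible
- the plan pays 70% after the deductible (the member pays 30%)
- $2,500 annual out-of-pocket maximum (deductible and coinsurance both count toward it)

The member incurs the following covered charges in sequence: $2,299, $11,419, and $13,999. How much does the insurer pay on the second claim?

#1 ($2,299): $1,012 finishes the deductible; $1,287 goes to coinsurance; coinsurance $1,287 × 30% = $386.10. Cost to member: $1,398.10. OOP to date $1,398.10. Insurer: $2,299 − $1,398.10 = $900.90.
#2 ($11,419): deductible already satisfied, so member's share is 30% × $11,419 = $3,425.70. Adding that to $1,398.10 gives $4,823.80, past the $2,500 cap; member pays only $2,500 − $1,398.10 = $1,101.90. Plan pays $11,419 − $1,101.90 = $10,317.10.

$10,317.10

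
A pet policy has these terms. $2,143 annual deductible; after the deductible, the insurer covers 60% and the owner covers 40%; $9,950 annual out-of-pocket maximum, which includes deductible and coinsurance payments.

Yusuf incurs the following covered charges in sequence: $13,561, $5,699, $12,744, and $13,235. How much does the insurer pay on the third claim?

$11,783.80

#1 ($13,561): $2,143 finishes the deductible; $11,418 goes to coinsurance; owner's 40% is $4,567.20. Owner pays $6,710.20; OOP now $6,710.20. Plan pays $13,561 − $6,710.20 = $6,850.80.
#2 ($5,699): deductible met; 40% of $5,699 = $2,279.60. Cost to owner: $2,279.60. OOP to date $8,989.80. Plan pays $5,699 − $2,279.60 = $3,419.40.
#3 ($12,744): deductible already satisfied, so owner's share is 40% × $12,744 = $5,097.60. That would push OOP to $14,087.40, over the $9,950 cap, so owner pays $9,950 − $8,989.80 = $960.20. Plan pays $12,744 − $960.20 = $11,783.80.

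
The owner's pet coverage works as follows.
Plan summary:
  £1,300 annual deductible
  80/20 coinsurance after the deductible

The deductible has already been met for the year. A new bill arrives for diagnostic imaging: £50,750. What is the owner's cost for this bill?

With the deductible met, the entire £50,750 is subject to coinsurance.
Owner's 20% share of £50,750 is £10,150.

£10,150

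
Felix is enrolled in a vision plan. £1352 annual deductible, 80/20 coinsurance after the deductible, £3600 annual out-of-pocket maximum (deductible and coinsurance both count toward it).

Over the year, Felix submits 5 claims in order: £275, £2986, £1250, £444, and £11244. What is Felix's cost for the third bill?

#1 (£275): entire amount goes to the deductible. Member pays £275; OOP now £275.
#2 (£2986): deductible takes £1077, £1909 remains; member's 20% is £381.80. Cost to member: £1458.80. OOP to date £1733.80.
#3 (£1250): deductible already satisfied, so member's share is 20% × £1250 = £250. Member owes £250 (running OOP £1983.80).

£250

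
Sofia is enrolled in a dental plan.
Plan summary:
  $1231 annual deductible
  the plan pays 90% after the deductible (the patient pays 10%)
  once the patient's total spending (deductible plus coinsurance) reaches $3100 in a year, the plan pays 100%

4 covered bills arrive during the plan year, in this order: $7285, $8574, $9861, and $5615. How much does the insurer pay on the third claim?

#1 ($7285): $1231 to deductible, leaving $6054; coinsurance $6054 × 10% = $605.40. Patient pays $1836.40; OOP now $1836.40. Plan pays $7285 − $1836.40 = $5448.60.
#2 ($8574): deductible already satisfied, so patient's share is 10% × $8574 = $857.40. Patient pays $857.40; OOP now $2693.80. Insurer: $8574 − $857.40 = $7716.60.
#3 ($9861): deductible already satisfied, so patient's share is 10% × $9861 = $986.10. OOP would hit $3679.90 > $3100, so the cap limits the patient to $3100 − $2693.80 = $406.20. Insurer: $9861 − $406.20 = $9454.80.

$9454.80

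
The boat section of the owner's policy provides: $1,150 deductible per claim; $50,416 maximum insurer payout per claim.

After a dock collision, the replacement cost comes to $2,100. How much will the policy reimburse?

Less the $1,150 deductible: $2,100 − $1,150 = $950.
$950 ≤ $50,416, so the limit doesn't bind; insurer pays $950.

$950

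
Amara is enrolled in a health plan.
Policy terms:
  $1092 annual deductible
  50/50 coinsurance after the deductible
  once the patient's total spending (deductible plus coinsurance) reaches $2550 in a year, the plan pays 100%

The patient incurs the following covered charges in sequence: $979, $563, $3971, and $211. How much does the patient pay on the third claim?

$1233

Claim 1 — $979: all of it applies to the deductible. Patient owes $979 (running OOP $979).
Claim 2 — $563: deductible takes $113, $450 remains; 50% of $450 = $225. Patient owes $338 (running OOP $1317).
Claim 3 — $3971: deductible already satisfied, so patient's share is 50% × $3971 = $1985.50. That would push OOP to $3302.50, over the $2550 cap, so patient pays $2550 − $1317 = $1233.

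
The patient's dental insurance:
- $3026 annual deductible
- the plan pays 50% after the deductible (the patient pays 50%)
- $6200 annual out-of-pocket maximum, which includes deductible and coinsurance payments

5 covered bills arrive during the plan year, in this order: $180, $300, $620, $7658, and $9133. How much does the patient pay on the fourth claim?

Claim 1 ($180): fully absorbed by the deductible. Cost to patient: $180. OOP to date $180.
Claim 2 ($300): all of it applies to the deductible. Cost to patient: $300. OOP to date $480.
Claim 3 ($620): entire amount goes to the deductible. Patient pays $620; OOP now $1100.
Claim 4 ($7658): $1926 finishes the deductible; $5732 goes to coinsurance; 50% of $5732 = $2866. Patient owes $4792 (running OOP $5892).

$4792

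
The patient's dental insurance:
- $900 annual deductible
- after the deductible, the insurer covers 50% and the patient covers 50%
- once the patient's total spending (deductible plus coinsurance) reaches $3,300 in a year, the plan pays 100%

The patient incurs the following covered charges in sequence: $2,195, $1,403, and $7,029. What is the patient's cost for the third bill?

Claim 1 ($2,195): $900 to deductible, leaving $1,295; 50% of $1,295 = $647.50. Patient pays $1,547.50; OOP now $1,547.50.
Claim 2 ($1,403): deductible met; 50% of $1,403 = $701.50. Patient pays $701.50; OOP now $2,249.
Claim 3 ($7,029): 50% coinsurance on $7,029 = $3,514.50. OOP would hit $5,763.50 > $3,300, so the cap limits the patient to $3,300 − $2,249 = $1,051.

$1,051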